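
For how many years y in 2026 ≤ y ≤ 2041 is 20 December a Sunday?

2

Day of week of December 20 in each year:
2026: Sun ✓, 2027: Mon, 2028: Wed, 2029: Thu, 2030: Fri, 2031: Sat, 2032: Mon, 2033: Tue, 2034: Wed, 2035: Thu, 2036: Sat, 2037: Sun ✓, 2038: Mon, 2039: Tue, 2040: Thu, 2041: Fri
Sundays: 2026, 2037.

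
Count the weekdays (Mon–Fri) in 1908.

1 January 1908 is a Wednesday.
The range spans 366 days (inclusive of both endpoints).
366 = 7 × 52 + 2, so there are 52 full weeks plus 2 extra days.
Each full week contributes 5 weekdays (Mon–Fri): 52 × 5 = 260.
The 2 extra days are Wednesday, Thursday — 2 of them qualify.
Total: 260 + 2 = 262.

262 weekdays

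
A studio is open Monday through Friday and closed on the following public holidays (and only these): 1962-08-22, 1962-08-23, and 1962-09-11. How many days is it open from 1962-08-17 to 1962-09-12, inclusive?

1962-08-17 is a Friday.
From 1962-08-17 to 1962-09-12 is 27 days inclusive.
27 = 7 × 3 + 6, so there are 3 full weeks plus 6 extra days.
Each full week contributes 5 weekdays (Mon–Fri): 3 × 5 = 15.
The 6 extra days are Friday, Saturday, Sunday, Monday, Tuesday, Wednesday — 4 of them qualify.
Total: 15 + 4 = 19.
Holidays: 1962-08-22 (Wed); 1962-08-23 (Thu); 1962-09-11 (Tue).
All 3 holidays fall on weekdays, so subtract 3.
Business days: 19 − 3 = 16.

16 business days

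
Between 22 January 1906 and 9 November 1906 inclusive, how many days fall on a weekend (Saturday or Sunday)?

22 January 1906 is a Monday.
The range spans 292 days (inclusive of both endpoints).
292 = 7 × 41 + 5, so there are 41 full weeks plus 5 extra days.
Each full week contributes 2 weekend days (Sat, Sun): 41 × 2 = 82.
The 5 extra days are Mon, Tue, Wed, Thu, Fri — none qualify.
Total: 82 + 0 = 82.

82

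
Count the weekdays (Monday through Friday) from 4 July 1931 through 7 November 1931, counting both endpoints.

4 July 1931 is a Saturday.
The range spans 127 days (inclusive of both endpoints).
127 = 7 × 18 + 1, so there are 18 full weeks plus 1 extra day.
Each full week contributes 5 weekdays (Mon–Fri): 18 × 5 = 90.
The 1 extra day is Saturday — none qualify.
Total: 90 + 0 = 90.

90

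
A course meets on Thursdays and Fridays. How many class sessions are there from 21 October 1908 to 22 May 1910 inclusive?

166

21 October 1908 is a Wednesday.
From 21 October 1908 to 22 May 1910 is 579 days inclusive.
579 = 7 × 82 + 5, so there are 82 full weeks plus 5 extra days.
Each full week contributes 2 days from the set (Thu, Fri): 82 × 2 = 164.
The 5 extra days are Wednesday, Thursday, Friday, Saturday, Sunday — 2 of them qualify.
Total: 164 + 2 = 166.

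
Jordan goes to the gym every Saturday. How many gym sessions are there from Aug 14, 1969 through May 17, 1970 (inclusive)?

40 Saturdays

Aug 14, 1969 is a Thursday.
From Aug 14, 1969 to May 17, 1970 is 277 days inclusive.
277 = 7 × 39 + 4, so there are 39 full weeks plus 4 extra days.
Each full week contributes one Saturday: 39 so far.
The 4 extra days are Thu, Fri, Sat, Sun — 1 of them qualifies.
Total: 39 + 1 = 40.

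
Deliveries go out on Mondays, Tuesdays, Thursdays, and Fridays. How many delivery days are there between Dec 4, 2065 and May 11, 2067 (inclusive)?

Dec 4, 2065 is a Friday.
From Dec 4, 2065 to May 11, 2067 is 524 days inclusive.
524 = 7 × 74 + 6, so there are 74 full weeks plus 6 extra days.
Each full week contributes 4 days from the set (Mon, Tue, Thu, Fri): 74 × 4 = 296.
The 6 extra days are Friday, Saturday, Sunday, Monday, Tuesday, Wednesday — 3 of them qualify.
Total: 296 + 3 = 299.

299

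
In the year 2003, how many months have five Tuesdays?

A month has five Tuesdays exactly when Tuesday falls within its first (length − 28) days.
Jan: 31 days, starts Wed → 5 of Wed, Thu, Fri
Feb: 28 days, starts Sat → 5 of (none)
Mar: 31 days, starts Sat → 5 of Sat, Sun, Mon
Apr: 30 days, starts Tue → 5 of Tue, Wed ✓
May: 31 days, starts Thu → 5 of Thu, Fri, Sat
Jun: 30 days, starts Sun → 5 of Sun, Mon
Jul: 31 days, starts Tue → 5 of Tue, Wed, Thu ✓
Aug: 31 days, starts Fri → 5 of Fri, Sat, Sun
Sep: 30 days, starts Mon → 5 of Mon, Tue ✓
Oct: 31 days, starts Wed → 5 of Wed, Thu, Fri
Nov: 30 days, starts Sat → 5 of Sat, Sun
Dec: 31 days, starts Mon → 5 of Mon, Tue, Wed ✓
Months with five Tuesdays: Apr, Jul, Sep, Dec.

4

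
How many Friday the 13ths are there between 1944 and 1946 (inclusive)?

Friday-the-13ths by year:
1944: Oct
1945: Apr, Jul
1946: Sep, Dec

5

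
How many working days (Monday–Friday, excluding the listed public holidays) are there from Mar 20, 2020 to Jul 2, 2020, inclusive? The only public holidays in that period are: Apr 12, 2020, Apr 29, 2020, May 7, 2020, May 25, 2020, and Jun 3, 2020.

Mar 20, 2020 is a Friday.
The range spans 105 days (inclusive of both endpoints).
105 = 7 × 15, so the span is exactly 15 full weeks.
Each full week contributes 5 weekdays (Mon–Fri): 15 × 5 = 75.
Total: 75.
Holidays: Apr 12, 2020 (Sun); Apr 29, 2020 (Wed); May 7, 2020 (Thu); May 25, 2020 (Mon); Jun 3, 2020 (Wed).
4 of the 5 holidays fall on weekdays; the rest are weekends and were already excluded.
Business days: 75 − 4 = 71.

71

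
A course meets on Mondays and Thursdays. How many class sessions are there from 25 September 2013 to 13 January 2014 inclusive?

32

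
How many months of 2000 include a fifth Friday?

4

A month has five Fridays exactly when Friday falls within its first (length − 28) days.
Jan: 31 days, starts Sat → 5 of Sat, Sun, Mon
Feb: 29 days, starts Tue → 5 of Tue
Mar: 31 days, starts Wed → 5 of Wed, Thu, Fri ✓
Apr: 30 days, starts Sat → 5 of Sat, Sun
May: 31 days, starts Mon → 5 of Mon, Tue, Wed
Jun: 30 days, starts Thu → 5 of Thu, Fri ✓
Jul: 31 days, starts Sat → 5 of Sat, Sun, Mon
Aug: 31 days, starts Tue → 5 of Tue, Wed, Thu
Sep: 30 days, starts Fri → 5 of Fri, Sat ✓
Oct: 31 days, starts Sun → 5 of Sun, Mon, Tue
Nov: 30 days, starts Wed → 5 of Wed, Thu
Dec: 31 days, starts Fri → 5 of Fri, Sat, Sun ✓
Months with five Fridays: Mar, Jun, Sep, Dec.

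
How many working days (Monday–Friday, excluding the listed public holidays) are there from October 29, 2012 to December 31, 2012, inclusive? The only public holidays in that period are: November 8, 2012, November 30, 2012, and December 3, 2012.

43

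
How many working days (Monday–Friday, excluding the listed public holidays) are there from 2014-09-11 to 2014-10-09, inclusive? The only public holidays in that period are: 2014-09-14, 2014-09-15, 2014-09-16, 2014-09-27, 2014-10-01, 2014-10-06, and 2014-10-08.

16

2014-09-11 is a Thursday.
The range spans 29 days (inclusive of both endpoints).
29 = 7 × 4 + 1, so there are 4 full weeks plus 1 extra day.
Each full week contributes 5 weekdays (Mon–Fri): 4 × 5 = 20.
The 1 extra day is Thu — 1 of them qualifies.
Total: 20 + 1 = 21.
Holidays: 2014-09-14 (Sun); 2014-09-15 (Mon); 2014-09-16 (Tue); 2014-09-27 (Sat); 2014-10-01 (Wed); 2014-10-06 (Mon); 2014-10-08 (Wed).
5 of the 7 holidays fall on weekdays; the rest are weekends and were already excluded.
Business days: 21 − 5 = 16.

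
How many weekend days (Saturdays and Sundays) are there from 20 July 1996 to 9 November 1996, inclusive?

20 July 1996 is a Saturday.
From 20 July 1996 to 9 November 1996 is 113 days inclusive.
113 = 7 × 16 + 1, so there are 16 full weeks plus 1 extra day.
Each full week contributes 2 weekend days (Sat, Sun): 16 × 2 = 32.
The 1 extra day is Sat — 1 of them qualifies.
Total: 32 + 1 = 33.

33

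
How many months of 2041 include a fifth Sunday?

4

A month has five Sundays exactly when Sunday falls within its first (length − 28) days.
Jan: 31 days, starts Tue → 5 of Tue, Wed, Thu
Feb: 28 days, starts Fri → 5 of (none)
Mar: 31 days, starts Fri → 5 of Fri, Sat, Sun ✓
Apr: 30 days, starts Mon → 5 of Mon, Tue
May: 31 days, starts Wed → 5 of Wed, Thu, Fri
Jun: 30 days, starts Sat → 5 of Sat, Sun ✓
Jul: 31 days, starts Mon → 5 of Mon, Tue, Wed
Aug: 31 days, starts Thu → 5 of Thu, Fri, Sat
Sep: 30 days, starts Sun → 5 of Sun, Mon ✓
Oct: 31 days, starts Tue → 5 of Tue, Wed, Thu
Nov: 30 days, starts Fri → 5 of Fri, Sat
Dec: 31 days, starts Sun → 5 of Sun, Mon, Tue ✓
Months with five Sundays: Mar, Jun, Sep, Dec.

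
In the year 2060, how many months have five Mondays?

4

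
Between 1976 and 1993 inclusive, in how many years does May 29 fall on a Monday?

Day of week of May 29 in each year:
1976: Sat, 1977: Sun, 1978: Mon ✓, 1979: Tue, 1980: Thu, 1981: Fri, 1982: Sat, 1983: Sun, 1984: Tue, 1985: Wed, 1986: Thu, 1987: Fri, 1988: Sun, 1989: Mon ✓, 1990: Tue, 1991: Wed, 1992: Fri, 1993: Sat
Mondays: 1978, 1989.

2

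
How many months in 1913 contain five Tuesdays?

4

A month has five Tuesdays exactly when Tuesday falls within its first (length − 28) days.
Jan: 31 days, starts Wed → 5 of Wed, Thu, Fri
Feb: 28 days, starts Sat → 5 of (none)
Mar: 31 days, starts Sat → 5 of Sat, Sun, Mon
Apr: 30 days, starts Tue → 5 of Tue, Wed ✓
May: 31 days, starts Thu → 5 of Thu, Fri, Sat
Jun: 30 days, starts Sun → 5 of Sun, Mon
Jul: 31 days, starts Tue → 5 of Tue, Wed, Thu ✓
Aug: 31 days, starts Fri → 5 of Fri, Sat, Sun
Sep: 30 days, starts Mon → 5 of Mon, Tue ✓
Oct: 31 days, starts Wed → 5 of Wed, Thu, Fri
Nov: 30 days, starts Sat → 5 of Sat, Sun
Dec: 31 days, starts Mon → 5 of Mon, Tue, Wed ✓
Months with five Tuesdays: Apr, Jul, Sep, Dec.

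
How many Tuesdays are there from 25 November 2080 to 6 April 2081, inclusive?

19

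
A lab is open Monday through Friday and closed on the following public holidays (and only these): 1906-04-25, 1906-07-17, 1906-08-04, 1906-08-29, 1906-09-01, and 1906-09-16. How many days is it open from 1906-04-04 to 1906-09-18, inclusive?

117

1906-04-04 is a Wednesday.
That's 168 days from start to end, counting both.
168 = 7 × 24, so the span is exactly 24 full weeks.
Each full week contributes 5 weekdays (Mon–Fri): 24 × 5 = 120.
Total: 120.
Holidays: 1906-04-25 (Wed); 1906-07-17 (Tue); 1906-08-04 (Sat); 1906-08-29 (Wed); 1906-09-01 (Sat); 1906-09-16 (Sun).
3 of the 6 holidays fall on weekdays; the rest are weekends and were already excluded.
Business days: 120 − 3 = 117.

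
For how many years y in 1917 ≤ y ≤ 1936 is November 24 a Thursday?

Day of week of November 24 in each year:
1917: Sat, 1918: Sun, 1919: Mon, 1920: Wed, 1921: Thu ✓, 1922: Fri, 1923: Sat, 1924: Mon, 1925: Tue, 1926: Wed, 1927: Thu ✓, 1928: Sat, 1929: Sun, 1930: Mon, 1931: Tue, 1932: Thu ✓, 1933: Fri, 1934: Sat, 1935: Sun, 1936: Tue
Thursdays: 1921, 1927, 1932.

3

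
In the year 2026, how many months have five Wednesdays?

A month has five Wednesdays exactly when Wednesday falls within its first (length − 28) days.
Jan: 31 days, starts Thu → 5 of Thu, Fri, Sat
Feb: 28 days, starts Sun → 5 of (none)
Mar: 31 days, starts Sun → 5 of Sun, Mon, Tue
Apr: 30 days, starts Wed → 5 of Wed, Thu ✓
May: 31 days, starts Fri → 5 of Fri, Sat, Sun
Jun: 30 days, starts Mon → 5 of Mon, Tue
Jul: 31 days, starts Wed → 5 of Wed, Thu, Fri ✓
Aug: 31 days, starts Sat → 5 of Sat, Sun, Mon
Sep: 30 days, starts Tue → 5 of Tue, Wed ✓
Oct: 31 days, starts Thu → 5 of Thu, Fri, Sat
Nov: 30 days, starts Sun → 5 of Sun, Mon
Dec: 31 days, starts Tue → 5 of Tue, Wed, Thu ✓
Months with five Wednesdays: Apr, Jul, Sep, Dec.

4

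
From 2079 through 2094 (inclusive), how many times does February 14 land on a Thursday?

2

Day of week of February 14 in each year:
2079: Tue, 2080: Wed, 2081: Fri, 2082: Sat, 2083: Sun, 2084: Mon, 2085: Wed, 2086: Thu ✓, 2087: Fri, 2088: Sat, 2089: Mon, 2090: Tue, 2091: Wed, 2092: Thu ✓, 2093: Sat, 2094: Sun
Thursdays: 2086, 2092.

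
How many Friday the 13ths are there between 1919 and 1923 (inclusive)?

8

Friday-the-13ths by year:
1919: Jun
1920: Feb, Aug
1921: May
1922: Jan, Oct
1923: Apr, Jul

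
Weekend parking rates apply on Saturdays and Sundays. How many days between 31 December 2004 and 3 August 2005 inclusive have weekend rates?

62

31 December 2004 is a Friday.
From 31 December 2004 to 3 August 2005 is 216 days inclusive.
216 = 7 × 30 + 6, so there are 30 full weeks plus 6 extra days.
Each full week contributes 2 weekend days (Sat, Sun): 30 × 2 = 60.
The 6 extra days are Friday, Saturday, Sunday, Monday, Tuesday, Wednesday — 2 of them qualify.
Total: 60 + 2 = 62.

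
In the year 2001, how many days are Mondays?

53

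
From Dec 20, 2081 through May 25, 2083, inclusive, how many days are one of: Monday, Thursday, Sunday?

Dec 20, 2081 is a Saturday.
From Dec 20, 2081 to May 25, 2083 is 522 days inclusive.
522 = 7 × 74 + 4, so there are 74 full weeks plus 4 extra days.
Each full week contributes 3 days from the set (Mon, Thu, Sun): 74 × 3 = 222.
The 4 extra days are Sat, Sun, Mon, Tue — 2 of them qualify.
Total: 222 + 2 = 224.

224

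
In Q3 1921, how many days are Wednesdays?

July 1, 1921 is a Friday.
That's 92 days from start to end, counting both.
92 = 7 × 13 + 1, so there are 13 full weeks plus 1 extra day.
Each full week contributes one Wednesday: 13 so far.
The 1 extra day is Friday — none qualify.
Total: 13 + 0 = 13.

13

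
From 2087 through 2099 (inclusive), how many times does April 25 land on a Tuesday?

1

Day of week of April 25 in each year:
2087: Fri, 2088: Sun, 2089: Mon, 2090: Tue ✓, 2091: Wed, 2092: Fri, 2093: Sat, 2094: Sun, 2095: Mon, 2096: Wed, 2097: Thu, 2098: Fri, 2099: Sat
Tuesdays: 2090.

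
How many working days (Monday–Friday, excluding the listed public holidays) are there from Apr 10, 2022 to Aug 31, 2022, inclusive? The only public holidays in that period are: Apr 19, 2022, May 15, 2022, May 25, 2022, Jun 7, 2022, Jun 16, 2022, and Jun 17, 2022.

98 working days

Apr 10, 2022 is a Sunday.
The range spans 144 days (inclusive of both endpoints).
144 = 7 × 20 + 4, so there are 20 full weeks plus 4 extra days.
Each full week contributes 5 weekdays (Mon–Fri): 20 × 5 = 100.
The 4 extra days are Sunday, Monday, Tuesday, Wednesday — 3 of them qualify.
Total: 100 + 3 = 103.
Holidays: Apr 19, 2022 (Tue); May 15, 2022 (Sun); May 25, 2022 (Wed); Jun 7, 2022 (Tue); Jun 16, 2022 (Thu); Jun 17, 2022 (Fri).
5 of the 6 holidays fall on weekdays; the rest are weekends and were already excluded.
Business days: 103 − 5 = 98.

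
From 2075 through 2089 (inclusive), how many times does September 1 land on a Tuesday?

Day of week of September 1 in each year:
2075: Sun, 2076: Tue ✓, 2077: Wed, 2078: Thu, 2079: Fri, 2080: Sun, 2081: Mon, 2082: Tue ✓, 2083: Wed, 2084: Fri, 2085: Sat, 2086: Sun, 2087: Mon, 2088: Wed, 2089: Thu
Tuesdays: 2076, 2082.

2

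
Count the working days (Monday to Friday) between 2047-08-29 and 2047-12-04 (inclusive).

2047-08-29 is a Thursday.
The range spans 98 days (inclusive of both endpoints).
98 = 7 × 14, so the span is exactly 14 full weeks.
Each full week contributes 5 weekdays (Mon–Fri): 14 × 5 = 70.

70 weekdays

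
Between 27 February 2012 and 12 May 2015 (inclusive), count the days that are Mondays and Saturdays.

335

27 February 2012 is a Monday.
From 27 February 2012 to 12 May 2015 is 1171 days inclusive.
1171 = 7 × 167 + 2, so there are 167 full weeks plus 2 extra days.
Each full week contributes 2 days from the set (Mon, Sat): 167 × 2 = 334.
The 2 extra days are Mon, Tue — 1 of them qualifies.
Total: 334 + 1 = 335.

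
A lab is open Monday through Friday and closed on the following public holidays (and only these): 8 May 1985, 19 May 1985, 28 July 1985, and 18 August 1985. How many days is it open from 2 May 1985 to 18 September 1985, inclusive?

99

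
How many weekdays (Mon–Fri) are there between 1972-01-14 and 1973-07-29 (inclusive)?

401

1972-01-14 is a Friday.
That's 563 days from start to end, counting both.
563 = 7 × 80 + 3, so there are 80 full weeks plus 3 extra days.
Each full week contributes 5 weekdays (Mon–Fri): 80 × 5 = 400.
The 3 extra days are Friday, Saturday, Sunday — 1 of them qualifies.
Total: 400 + 1 = 401.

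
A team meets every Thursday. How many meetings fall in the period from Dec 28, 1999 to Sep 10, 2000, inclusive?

Dec 28, 1999 is a Tuesday.
That's 258 days from start to end, counting both.
258 = 7 × 36 + 6, so there are 36 full weeks plus 6 extra days.
Each full week contributes one Thursday: 36 so far.
The 6 extra days are Tuesday, Wednesday, Thursday, Friday, Saturday, Sunday — 1 of them qualifies.
Total: 36 + 1 = 37.

37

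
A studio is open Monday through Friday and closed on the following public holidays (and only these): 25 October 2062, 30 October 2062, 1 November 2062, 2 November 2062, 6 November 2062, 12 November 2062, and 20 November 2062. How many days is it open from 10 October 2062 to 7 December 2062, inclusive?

37

10 October 2062 is a Tuesday.
That's 59 days from start to end, counting both.
59 = 7 × 8 + 3, so there are 8 full weeks plus 3 extra days.
Each full week contributes 5 weekdays (Mon–Fri): 8 × 5 = 40.
The 3 extra days are Tue, Wed, Thu — 3 of them qualify.
Total: 40 + 3 = 43.
Holidays: 25 October 2062 (Wed); 30 October 2062 (Mon); 1 November 2062 (Wed); 2 November 2062 (Thu); 6 November 2062 (Mon); 12 November 2062 (Sun); 20 November 2062 (Mon).
6 of the 7 holidays fall on weekdays; the rest are weekends and were already excluded.
Business days: 43 − 6 = 37.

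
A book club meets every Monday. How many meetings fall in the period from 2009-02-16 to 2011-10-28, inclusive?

141 Mondays

2009-02-16 is a Monday.
From 2009-02-16 to 2011-10-28 is 985 days inclusive.
985 = 7 × 140 + 5, so there are 140 full weeks plus 5 extra days.
Each full week contributes one Monday: 140 so far.
The 5 extra days are Mon, Tue, Wed, Thu, Fri — 1 of them qualifies.
Total: 140 + 1 = 141.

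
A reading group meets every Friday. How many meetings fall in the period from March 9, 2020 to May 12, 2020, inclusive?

March 9, 2020 is a Monday.
The range spans 65 days (inclusive of both endpoints).
65 = 7 × 9 + 2, so there are 9 full weeks plus 2 extra days.
Each full week contributes one Friday: 9 so far.
The 2 extra days are Monday, Tuesday — none qualify.
Total: 9 + 0 = 9.

9 Fridays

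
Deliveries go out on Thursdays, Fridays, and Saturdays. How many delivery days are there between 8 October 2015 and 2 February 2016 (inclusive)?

8 October 2015 is a Thursday.
That's 118 days from start to end, counting both.
118 = 7 × 16 + 6, so there are 16 full weeks plus 6 extra days.
Each full week contributes 3 days from the set (Thu, Fri, Sat): 16 × 3 = 48.
The 6 extra days are Thursday, Friday, Saturday, Sunday, Monday, Tuesday — 3 of them qualify.
Total: 48 + 3 = 51.

51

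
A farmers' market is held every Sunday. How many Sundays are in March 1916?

March 1, 1916 is a Wednesday.
That's 31 days from start to end, counting both.
31 = 7 × 4 + 3, so there are 4 full weeks plus 3 extra days.
Each full week contributes one Sunday: 4 so far.
The 3 extra days are Wednesday, Thursday, Friday — none qualify.
Total: 4 + 0 = 4.

4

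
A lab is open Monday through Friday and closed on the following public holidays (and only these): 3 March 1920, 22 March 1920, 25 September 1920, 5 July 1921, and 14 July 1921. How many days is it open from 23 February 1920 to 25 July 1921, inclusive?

367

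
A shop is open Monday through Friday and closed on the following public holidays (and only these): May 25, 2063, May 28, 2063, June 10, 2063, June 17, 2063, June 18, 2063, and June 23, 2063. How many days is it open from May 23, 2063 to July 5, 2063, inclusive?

May 23, 2063 is a Wednesday.
The range spans 44 days (inclusive of both endpoints).
44 = 7 × 6 + 2, so there are 6 full weeks plus 2 extra days.
Each full week contributes 5 weekdays (Mon–Fri): 6 × 5 = 30.
The 2 extra days are Wed, Thu — 2 of them qualify.
Total: 30 + 2 = 32.
Holidays: May 25, 2063 (Fri); May 28, 2063 (Mon); June 10, 2063 (Sun); June 17, 2063 (Sun); June 18, 2063 (Mon); June 23, 2063 (Sat).
3 of the 6 holidays fall on weekdays; the rest are weekends and were already excluded.
Business days: 32 − 3 = 29.

29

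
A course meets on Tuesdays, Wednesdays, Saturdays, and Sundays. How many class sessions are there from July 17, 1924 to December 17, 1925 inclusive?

296

July 17, 1924 is a Thursday.
That's 519 days from start to end, counting both.
519 = 7 × 74 + 1, so there are 74 full weeks plus 1 extra day.
Each full week contributes 4 days from the set (Tue, Wed, Sat, Sun): 74 × 4 = 296.
The 1 extra day is Thu — none qualify.
Total: 296 + 0 = 296.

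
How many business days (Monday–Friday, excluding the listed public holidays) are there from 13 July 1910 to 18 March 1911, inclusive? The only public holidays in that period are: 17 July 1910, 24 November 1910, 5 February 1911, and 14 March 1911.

13 July 1910 is a Wednesday.
That's 249 days from start to end, counting both.
249 = 7 × 35 + 4, so there are 35 full weeks plus 4 extra days.
Each full week contributes 5 weekdays (Mon–Fri): 35 × 5 = 175.
The 4 extra days are Wednesday, Thursday, Friday, Saturday — 3 of them qualify.
Total: 175 + 3 = 178.
Holidays: 17 July 1910 (Sun); 24 November 1910 (Thu); 5 February 1911 (Sun); 14 March 1911 (Tue).
2 of the 4 holidays fall on weekdays; the rest are weekends and were already excluded.
Business days: 178 − 2 = 176.

176 business days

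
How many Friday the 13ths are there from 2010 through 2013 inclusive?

7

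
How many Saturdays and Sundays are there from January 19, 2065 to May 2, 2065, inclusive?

January 19, 2065 is a Monday.
From January 19, 2065 to May 2, 2065 is 104 days inclusive.
104 = 7 × 14 + 6, so there are 14 full weeks plus 6 extra days.
Each full week contributes 2 weekend days (Sat, Sun): 14 × 2 = 28.
The 6 extra days are Mon, Tue, Wed, Thu, Fri, Sat — 1 of them qualifies.
Total: 28 + 1 = 29.

29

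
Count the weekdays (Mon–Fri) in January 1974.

23

January 1, 1974 is a Tuesday.
From January 1, 1974 to January 31, 1974 is 31 days inclusive.
31 = 7 × 4 + 3, so there are 4 full weeks plus 3 extra days.
Each full week contributes 5 weekdays (Mon–Fri): 4 × 5 = 20.
The 3 extra days are Tuesday, Wednesday, Thursday — 3 of them qualify.
Total: 20 + 3 = 23.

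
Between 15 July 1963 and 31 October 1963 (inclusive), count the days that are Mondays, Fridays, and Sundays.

15 July 1963 is a Monday.
That's 109 days from start to end, counting both.
109 = 7 × 15 + 4, so there are 15 full weeks plus 4 extra days.
Each full week contributes 3 days from the set (Mon, Fri, Sun): 15 × 3 = 45.
The 4 extra days are Monday, Tuesday, Wednesday, Thursday — 1 of them qualifies.
Total: 45 + 1 = 46.

46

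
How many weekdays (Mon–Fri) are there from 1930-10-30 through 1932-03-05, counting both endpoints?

1930-10-30 is a Thursday.
The range spans 493 days (inclusive of both endpoints).
493 = 7 × 70 + 3, so there are 70 full weeks plus 3 extra days.
Each full week contributes 5 weekdays (Mon–Fri): 70 × 5 = 350.
The 3 extra days are Thursday, Friday, Saturday — 2 of them qualify.
Total: 350 + 2 = 352.

352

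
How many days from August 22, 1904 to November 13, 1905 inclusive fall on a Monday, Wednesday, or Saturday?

193

August 22, 1904 is a Monday.
The range spans 449 days (inclusive of both endpoints).
449 = 7 × 64 + 1, so there are 64 full weeks plus 1 extra day.
Each full week contributes 3 days from the set (Mon, Wed, Sat): 64 × 3 = 192.
The 1 extra day is Mon — 1 of them qualifies.
Total: 192 + 1 = 193.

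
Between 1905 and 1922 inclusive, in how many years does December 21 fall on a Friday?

Day of week of December 21 in each year:
1905: Thu, 1906: Fri ✓, 1907: Sat, 1908: Mon, 1909: Tue, 1910: Wed, 1911: Thu, 1912: Sat, 1913: Sun, 1914: Mon, 1915: Tue, 1916: Thu, 1917: Fri ✓, 1918: Sat, 1919: Sun, 1920: Tue, 1921: Wed, 1922: Thu
Fridays: 1906, 1917.

2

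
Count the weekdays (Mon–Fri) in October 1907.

October 1, 1907 is a Tuesday.
The range spans 31 days (inclusive of both endpoints).
31 = 7 × 4 + 3, so there are 4 full weeks plus 3 extra days.
Each full week contributes 5 weekdays (Mon–Fri): 4 × 5 = 20.
The 3 extra days are Tue, Wed, Thu — 3 of them qualify.
Total: 20 + 3 = 23.

23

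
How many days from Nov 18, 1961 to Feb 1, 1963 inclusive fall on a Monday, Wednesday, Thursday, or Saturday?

Nov 18, 1961 is a Saturday.
The range spans 441 days (inclusive of both endpoints).
441 = 7 × 63, so the span is exactly 63 full weeks.
Each full week contributes 4 days from the set (Mon, Wed, Thu, Sat): 63 × 4 = 252.

252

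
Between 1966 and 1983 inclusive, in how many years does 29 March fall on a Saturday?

Day of week of March 29 in each year:
1966: Tue, 1967: Wed, 1968: Fri, 1969: Sat ✓, 1970: Sun, 1971: Mon, 1972: Wed, 1973: Thu, 1974: Fri, 1975: Sat ✓, 1976: Mon, 1977: Tue, 1978: Wed, 1979: Thu, 1980: Sat ✓, 1981: Sun, 1982: Mon, 1983: Tue
Saturdays: 1969, 1975, 1980.

3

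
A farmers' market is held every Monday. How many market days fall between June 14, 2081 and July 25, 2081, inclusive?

6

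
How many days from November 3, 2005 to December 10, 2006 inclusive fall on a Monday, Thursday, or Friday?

November 3, 2005 is a Thursday.
From November 3, 2005 to December 10, 2006 is 403 days inclusive.
403 = 7 × 57 + 4, so there are 57 full weeks plus 4 extra days.
Each full week contributes 3 days from the set (Mon, Thu, Fri): 57 × 3 = 171.
The 4 extra days are Thu, Fri, Sat, Sun — 2 of them qualify.
Total: 171 + 2 = 173.

173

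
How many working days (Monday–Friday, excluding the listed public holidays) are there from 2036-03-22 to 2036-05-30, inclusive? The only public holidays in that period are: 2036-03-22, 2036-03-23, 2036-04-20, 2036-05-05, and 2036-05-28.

2036-03-22 is a Saturday.
From 2036-03-22 to 2036-05-30 is 70 days inclusive.
70 = 7 × 10, so the span is exactly 10 full weeks.
Each full week contributes 5 weekdays (Mon–Fri): 10 × 5 = 50.
Total: 50.
Holidays: 2036-03-22 (Sat); 2036-03-23 (Sun); 2036-04-20 (Sun); 2036-05-05 (Mon); 2036-05-28 (Wed).
2 of the 5 holidays fall on weekdays; the rest are weekends and were already excluded.
Business days: 50 − 2 = 48.

48 working days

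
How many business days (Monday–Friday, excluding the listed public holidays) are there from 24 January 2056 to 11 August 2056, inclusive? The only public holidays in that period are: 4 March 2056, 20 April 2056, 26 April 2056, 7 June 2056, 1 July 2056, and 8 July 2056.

142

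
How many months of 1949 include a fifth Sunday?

4

A month has five Sundays exactly when Sunday falls within its first (length − 28) days.
Jan: 31 days, starts Sat → 5 of Sat, Sun, Mon ✓
Feb: 28 days, starts Tue → 5 of (none)
Mar: 31 days, starts Tue → 5 of Tue, Wed, Thu
Apr: 30 days, starts Fri → 5 of Fri, Sat
May: 31 days, starts Sun → 5 of Sun, Mon, Tue ✓
Jun: 30 days, starts Wed → 5 of Wed, Thu
Jul: 31 days, starts Fri → 5 of Fri, Sat, Sun ✓
Aug: 31 days, starts Mon → 5 of Mon, Tue, Wed
Sep: 30 days, starts Thu → 5 of Thu, Fri
Oct: 31 days, starts Sat → 5 of Sat, Sun, Mon ✓
Nov: 30 days, starts Tue → 5 of Tue, Wed
Dec: 31 days, starts Thu → 5 of Thu, Fri, Sat
Months with five Sundays: Jan, May, Jul, Oct.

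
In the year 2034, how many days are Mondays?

52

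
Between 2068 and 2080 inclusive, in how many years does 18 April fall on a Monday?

Day of week of April 18 in each year:
2068: Wed, 2069: Thu, 2070: Fri, 2071: Sat, 2072: Mon ✓, 2073: Tue, 2074: Wed, 2075: Thu, 2076: Sat, 2077: Sun, 2078: Mon ✓, 2079: Tue, 2080: Thu
Mondays: 2072, 2078.

2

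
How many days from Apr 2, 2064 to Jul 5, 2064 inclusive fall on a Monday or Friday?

Apr 2, 2064 is a Wednesday.
That's 95 days from start to end, counting both.
95 = 7 × 13 + 4, so there are 13 full weeks plus 4 extra days.
Each full week contributes 2 days from the set (Mon, Fri): 13 × 2 = 26.
The 4 extra days are Wed, Thu, Fri, Sat — 1 of them qualifies.
Total: 26 + 1 = 27.

27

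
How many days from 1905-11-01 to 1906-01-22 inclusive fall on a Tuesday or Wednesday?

23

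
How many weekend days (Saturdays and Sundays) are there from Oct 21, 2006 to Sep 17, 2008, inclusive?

Oct 21, 2006 is a Saturday.
That's 698 days from start to end, counting both.
698 = 7 × 99 + 5, so there are 99 full weeks plus 5 extra days.
Each full week contributes 2 weekend days (Sat, Sun): 99 × 2 = 198.
The 5 extra days are Sat, Sun, Mon, Tue, Wed — 2 of them qualify.
Total: 198 + 2 = 200.

200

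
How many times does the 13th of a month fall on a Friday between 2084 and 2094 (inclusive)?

18

Friday-the-13ths by year:
2084: Oct
2085: Apr, Jul
2086: Sep, Dec
2087: Jun
2088: Feb, Aug
2089: May
2090: Jan, Oct
2091: Apr, Jul
2092: Jun
2093: Feb, Mar, Nov
2094: Aug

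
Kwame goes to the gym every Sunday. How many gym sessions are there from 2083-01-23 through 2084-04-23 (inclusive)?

2083-01-23 is a Saturday.
That's 457 days from start to end, counting both.
457 = 7 × 65 + 2, so there are 65 full weeks plus 2 extra days.
Each full week contributes one Sunday: 65 so far.
The 2 extra days are Saturday, Sunday — 1 of them qualifies.
Total: 65 + 1 = 66.

66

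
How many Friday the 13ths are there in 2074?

The 13th falls on a Friday when the month's 13th has weekday Fri.
Jan 13 is Sat; Feb 13 is Tue; Mar 13 is Tue; Apr 13 is Fri ✓; May 13 is Sun; Jun 13 is Wed; Jul 13 is Fri ✓; Aug 13 is Mon; Sep 13 is Thu; Oct 13 is Sat; Nov 13 is Tue; Dec 13 is Thu.
Friday the 13ths: Apr, Jul.

2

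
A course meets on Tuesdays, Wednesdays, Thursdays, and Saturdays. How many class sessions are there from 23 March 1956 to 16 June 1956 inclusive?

49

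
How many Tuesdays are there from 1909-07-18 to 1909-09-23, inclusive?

10

1909-07-18 is a Sunday.
That's 68 days from start to end, counting both.
68 = 7 × 9 + 5, so there are 9 full weeks plus 5 extra days.
Each full week contributes one Tuesday: 9 so far.
The 5 extra days are Sun, Mon, Tue, Wed, Thu — 1 of them qualifies.
Total: 9 + 1 = 10.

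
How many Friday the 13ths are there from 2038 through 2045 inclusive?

Friday-the-13ths by year:
2038: Aug
2039: May
2040: Jan, Apr, Jul
2041: Sep, Dec
2042: Jun
2043: Feb, Mar, Nov
2044: May
2045: Jan, Oct

14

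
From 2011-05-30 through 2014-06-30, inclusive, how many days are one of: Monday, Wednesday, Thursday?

2011-05-30 is a Monday.
That's 1128 days from start to end, counting both.
1128 = 7 × 161 + 1, so there are 161 full weeks plus 1 extra day.
Each full week contributes 3 days from the set (Mon, Wed, Thu): 161 × 3 = 483.
The 1 extra day is Mon — 1 of them qualifies.
Total: 483 + 1 = 484.

484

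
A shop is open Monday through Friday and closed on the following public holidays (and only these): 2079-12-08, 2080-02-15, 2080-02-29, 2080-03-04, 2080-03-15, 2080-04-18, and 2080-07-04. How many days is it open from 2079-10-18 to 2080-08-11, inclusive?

206

2079-10-18 is a Wednesday.
The range spans 299 days (inclusive of both endpoints).
299 = 7 × 42 + 5, so there are 42 full weeks plus 5 extra days.
Each full week contributes 5 weekdays (Mon–Fri): 42 × 5 = 210.
The 5 extra days are Wednesday, Thursday, Friday, Saturday, Sunday — 3 of them qualify.
Total: 210 + 3 = 213.
Holidays: 2079-12-08 (Fri); 2080-02-15 (Thu); 2080-02-29 (Thu); 2080-03-04 (Mon); 2080-03-15 (Fri); 2080-04-18 (Thu); 2080-07-04 (Thu).
All 7 holidays fall on weekdays, so subtract 7.
Business days: 213 − 7 = 206.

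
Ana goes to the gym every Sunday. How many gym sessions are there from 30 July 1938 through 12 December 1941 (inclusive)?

176 Sundays

30 July 1938 is a Saturday.
That's 1232 days from start to end, counting both.
1232 = 7 × 176, so the span is exactly 176 full weeks.
Each full week contributes one Sunday: 176 so far.
Total: 176.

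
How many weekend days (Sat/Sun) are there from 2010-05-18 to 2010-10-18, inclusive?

44

2010-05-18 is a Tuesday.
The range spans 154 days (inclusive of both endpoints).
154 = 7 × 22, so the span is exactly 22 full weeks.
Each full week contributes 2 weekend days (Sat, Sun): 22 × 2 = 44.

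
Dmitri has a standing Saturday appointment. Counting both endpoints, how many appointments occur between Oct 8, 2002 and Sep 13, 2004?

Oct 8, 2002 is a Tuesday.
That's 707 days from start to end, counting both.
707 = 7 × 101, so the span is exactly 101 full weeks.
Each full week contributes one Saturday: 101 so far.
Total: 101.

101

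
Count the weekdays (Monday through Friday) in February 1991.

20 weekdays

1991-02-01 is a Friday.
From 1991-02-01 to 1991-02-28 is 28 days inclusive.
28 = 7 × 4, so the span is exactly 4 full weeks.
Each full week contributes 5 weekdays (Mon–Fri): 4 × 5 = 20.
Total: 20.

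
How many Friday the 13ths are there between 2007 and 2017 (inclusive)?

Friday-the-13ths by year:
2007: Apr, Jul
2008: Jun
2009: Feb, Mar, Nov
2010: Aug
2011: May
2012: Jan, Apr, Jul
2013: Sep, Dec
2014: Jun
2015: Feb, Mar, Nov
2016: May
2017: Jan, Oct

20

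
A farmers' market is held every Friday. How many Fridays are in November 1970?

4

Nov 1, 1970 is a Sunday.
From Nov 1, 1970 to Nov 30, 1970 is 30 days inclusive.
30 = 7 × 4 + 2, so there are 4 full weeks plus 2 extra days.
Each full week contributes one Friday: 4 so far.
The 2 extra days are Sun, Mon — none qualify.
Total: 4 + 0 = 4.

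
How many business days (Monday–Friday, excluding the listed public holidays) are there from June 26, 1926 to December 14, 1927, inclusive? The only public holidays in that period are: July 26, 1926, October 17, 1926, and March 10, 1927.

June 26, 1926 is a Saturday.
The range spans 537 days (inclusive of both endpoints).
537 = 7 × 76 + 5, so there are 76 full weeks plus 5 extra days.
Each full week contributes 5 weekdays (Mon–Fri): 76 × 5 = 380.
The 5 extra days are Sat, Sun, Mon, Tue, Wed — 3 of them qualify.
Total: 380 + 3 = 383.
Holidays: July 26, 1926 (Mon); October 17, 1926 (Sun); March 10, 1927 (Thu).
2 of the 3 holidays fall on weekdays; the rest are weekends and were already excluded.
Business days: 383 − 2 = 381.

381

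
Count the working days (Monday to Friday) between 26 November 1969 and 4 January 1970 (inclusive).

28

26 November 1969 is a Wednesday.
That's 40 days from start to end, counting both.
40 = 7 × 5 + 5, so there are 5 full weeks plus 5 extra days.
Each full week contributes 5 weekdays (Mon–Fri): 5 × 5 = 25.
The 5 extra days are Wed, Thu, Fri, Sat, Sun — 3 of them qualify.
Total: 25 + 3 = 28.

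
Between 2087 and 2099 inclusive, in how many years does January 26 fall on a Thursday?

2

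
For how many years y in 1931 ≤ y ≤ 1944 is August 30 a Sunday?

Day of week of August 30 in each year:
1931: Sun ✓, 1932: Tue, 1933: Wed, 1934: Thu, 1935: Fri, 1936: Sun ✓, 1937: Mon, 1938: Tue, 1939: Wed, 1940: Fri, 1941: Sat, 1942: Sun ✓, 1943: Mon, 1944: Wed
Sundays: 1931, 1936, 1942.

3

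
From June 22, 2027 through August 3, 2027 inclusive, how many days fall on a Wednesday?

6

June 22, 2027 is a Tuesday.
That's 43 days from start to end, counting both.
43 = 7 × 6 + 1, so there are 6 full weeks plus 1 extra day.
Each full week contributes one Wednesday: 6 so far.
The 1 extra day is Tue — none qualify.
Total: 6 + 0 = 6.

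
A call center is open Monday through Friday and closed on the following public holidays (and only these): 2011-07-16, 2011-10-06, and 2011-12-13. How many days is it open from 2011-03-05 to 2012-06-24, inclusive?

338

2011-03-05 is a Saturday.
From 2011-03-05 to 2012-06-24 is 478 days inclusive.
478 = 7 × 68 + 2, so there are 68 full weeks plus 2 extra days.
Each full week contributes 5 weekdays (Mon–Fri): 68 × 5 = 340.
The 2 extra days are Sat, Sun — none qualify.
Total: 340 + 0 = 340.
Holidays: 2011-07-16 (Sat); 2011-10-06 (Thu); 2011-12-13 (Tue).
2 of the 3 holidays fall on weekdays; the rest are weekends and were already excluded.
Business days: 340 − 2 = 338.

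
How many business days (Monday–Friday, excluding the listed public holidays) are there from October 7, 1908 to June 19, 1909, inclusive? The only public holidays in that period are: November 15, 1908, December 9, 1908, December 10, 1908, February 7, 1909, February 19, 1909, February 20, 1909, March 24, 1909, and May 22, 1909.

October 7, 1908 is a Wednesday.
From October 7, 1908 to June 19, 1909 is 256 days inclusive.
256 = 7 × 36 + 4, so there are 36 full weeks plus 4 extra days.
Each full week contributes 5 weekdays (Mon–Fri): 36 × 5 = 180.
The 4 extra days are Wednesday, Thursday, Friday, Saturday — 3 of them qualify.
Total: 180 + 3 = 183.
Holidays: November 15, 1908 (Sun); December 9, 1908 (Wed); December 10, 1908 (Thu); February 7, 1909 (Sun); February 19, 1909 (Fri); February 20, 1909 (Sat); March 24, 1909 (Wed); May 22, 1909 (Sat).
4 of the 8 holidays fall on weekdays; the rest are weekends and were already excluded.
Business days: 183 − 4 = 179.

179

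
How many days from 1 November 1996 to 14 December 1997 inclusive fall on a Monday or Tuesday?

116

1 November 1996 is a Friday.
The range spans 409 days (inclusive of both endpoints).
409 = 7 × 58 + 3, so there are 58 full weeks plus 3 extra days.
Each full week contributes 2 days from the set (Mon, Tue): 58 × 2 = 116.
The 3 extra days are Fri, Sat, Sun — none qualify.
Total: 116 + 0 = 116.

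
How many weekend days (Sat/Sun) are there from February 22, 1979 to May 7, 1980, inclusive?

February 22, 1979 is a Thursday.
From February 22, 1979 to May 7, 1980 is 441 days inclusive.
441 = 7 × 63, so the span is exactly 63 full weeks.
Each full week contributes 2 weekend days (Sat, Sun): 63 × 2 = 126.
Total: 126.

126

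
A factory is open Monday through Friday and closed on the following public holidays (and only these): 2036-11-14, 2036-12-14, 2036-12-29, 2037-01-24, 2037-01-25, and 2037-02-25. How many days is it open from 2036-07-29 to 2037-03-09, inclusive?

157

2036-07-29 is a Tuesday.
The range spans 224 days (inclusive of both endpoints).
224 = 7 × 32, so the span is exactly 32 full weeks.
Each full week contributes 5 weekdays (Mon–Fri): 32 × 5 = 160.
Holidays: 2036-11-14 (Fri); 2036-12-14 (Sun); 2036-12-29 (Mon); 2037-01-24 (Sat); 2037-01-25 (Sun); 2037-02-25 (Wed).
3 of the 6 holidays fall on weekdays; the rest are weekends and were already excluded.
Business days: 160 − 3 = 157.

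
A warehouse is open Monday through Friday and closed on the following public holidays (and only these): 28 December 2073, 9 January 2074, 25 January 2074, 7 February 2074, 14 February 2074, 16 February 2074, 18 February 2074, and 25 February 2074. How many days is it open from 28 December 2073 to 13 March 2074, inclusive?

48

28 December 2073 is a Thursday.
The range spans 76 days (inclusive of both endpoints).
76 = 7 × 10 + 6, so there are 10 full weeks plus 6 extra days.
Each full week contributes 5 weekdays (Mon–Fri): 10 × 5 = 50.
The 6 extra days are Thursday, Friday, Saturday, Sunday, Monday, Tuesday — 4 of them qualify.
Total: 50 + 4 = 54.
Holidays: 28 December 2073 (Thu); 9 January 2074 (Tue); 25 January 2074 (Thu); 7 February 2074 (Wed); 14 February 2074 (Wed); 16 February 2074 (Fri); 18 February 2074 (Sun); 25 February 2074 (Sun).
6 of the 8 holidays fall on weekdays; the rest are weekends and were already excluded.
Business days: 54 − 6 = 48.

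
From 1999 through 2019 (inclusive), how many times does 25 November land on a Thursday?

Day of week of November 25 in each year:
1999: Thu ✓, 2000: Sat, 2001: Sun, 2002: Mon, 2003: Tue, 2004: Thu ✓, 2005: Fri, 2006: Sat, 2007: Sun, 2008: Tue, 2009: Wed, 2010: Thu ✓, 2011: Fri, 2012: Sun, 2013: Mon, 2014: Tue, 2015: Wed, 2016: Fri, 2017: Sat, 2018: Sun, 2019: Mon
Thursdays: 1999, 2004, 2010.

3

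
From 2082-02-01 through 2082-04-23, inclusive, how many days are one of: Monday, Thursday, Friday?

35

2082-02-01 is a Sunday.
From 2082-02-01 to 2082-04-23 is 82 days inclusive.
82 = 7 × 11 + 5, so there are 11 full weeks plus 5 extra days.
Each full week contributes 3 days from the set (Mon, Thu, Fri): 11 × 3 = 33.
The 5 extra days are Sunday, Monday, Tuesday, Wednesday, Thursday — 2 of them qualify.
Total: 33 + 2 = 35.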